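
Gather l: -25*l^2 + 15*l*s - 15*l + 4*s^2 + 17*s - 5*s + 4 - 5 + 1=-25*l^2 + l*(15*s - 15) + 4*s^2 + 12*s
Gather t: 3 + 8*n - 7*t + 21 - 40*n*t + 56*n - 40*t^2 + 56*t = 64*n - 40*t^2 + t*(49 - 40*n) + 24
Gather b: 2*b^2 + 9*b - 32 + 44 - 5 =2*b^2 + 9*b + 7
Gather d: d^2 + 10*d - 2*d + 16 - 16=d^2 + 8*d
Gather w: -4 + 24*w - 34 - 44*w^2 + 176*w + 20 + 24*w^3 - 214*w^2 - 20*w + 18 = 24*w^3 - 258*w^2 + 180*w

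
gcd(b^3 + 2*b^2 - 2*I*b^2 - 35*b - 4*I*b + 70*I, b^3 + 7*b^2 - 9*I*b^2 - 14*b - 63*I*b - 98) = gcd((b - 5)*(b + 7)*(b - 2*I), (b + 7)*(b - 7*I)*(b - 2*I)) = b^2 + b*(7 - 2*I) - 14*I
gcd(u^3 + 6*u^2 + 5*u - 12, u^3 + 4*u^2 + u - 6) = u^2 + 2*u - 3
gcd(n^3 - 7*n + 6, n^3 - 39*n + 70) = n - 2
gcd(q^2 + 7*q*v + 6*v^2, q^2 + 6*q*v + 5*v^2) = q + v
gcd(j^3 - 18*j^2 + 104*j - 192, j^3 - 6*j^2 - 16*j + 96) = j^2 - 10*j + 24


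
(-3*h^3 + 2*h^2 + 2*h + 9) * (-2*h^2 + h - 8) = 6*h^5 - 7*h^4 + 22*h^3 - 32*h^2 - 7*h - 72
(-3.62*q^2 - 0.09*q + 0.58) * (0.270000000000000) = -0.9774*q^2 - 0.0243*q + 0.1566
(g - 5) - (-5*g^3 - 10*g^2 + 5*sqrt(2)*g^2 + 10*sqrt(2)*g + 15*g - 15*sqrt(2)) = 5*g^3 - 5*sqrt(2)*g^2 + 10*g^2 - 10*sqrt(2)*g - 14*g - 5 + 15*sqrt(2)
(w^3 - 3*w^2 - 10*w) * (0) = 0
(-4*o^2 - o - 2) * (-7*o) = 28*o^3 + 7*o^2 + 14*o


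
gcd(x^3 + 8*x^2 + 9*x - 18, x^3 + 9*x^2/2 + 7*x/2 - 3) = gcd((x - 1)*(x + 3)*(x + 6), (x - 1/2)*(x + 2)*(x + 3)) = x + 3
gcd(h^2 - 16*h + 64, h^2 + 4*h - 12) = 1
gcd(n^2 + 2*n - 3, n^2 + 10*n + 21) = n + 3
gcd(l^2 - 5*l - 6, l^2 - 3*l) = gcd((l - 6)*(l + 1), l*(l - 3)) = 1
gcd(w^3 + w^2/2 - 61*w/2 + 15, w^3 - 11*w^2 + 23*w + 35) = w - 5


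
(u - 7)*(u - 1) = u^2 - 8*u + 7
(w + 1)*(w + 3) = w^2 + 4*w + 3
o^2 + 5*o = o*(o + 5)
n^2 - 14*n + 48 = (n - 8)*(n - 6)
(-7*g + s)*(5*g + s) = -35*g^2 - 2*g*s + s^2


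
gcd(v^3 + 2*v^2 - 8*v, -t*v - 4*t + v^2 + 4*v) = v + 4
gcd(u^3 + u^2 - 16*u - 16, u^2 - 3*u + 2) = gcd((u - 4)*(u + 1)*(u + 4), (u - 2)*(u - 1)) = 1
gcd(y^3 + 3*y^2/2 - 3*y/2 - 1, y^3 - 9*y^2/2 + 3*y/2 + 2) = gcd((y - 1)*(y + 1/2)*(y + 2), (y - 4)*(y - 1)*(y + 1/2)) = y^2 - y/2 - 1/2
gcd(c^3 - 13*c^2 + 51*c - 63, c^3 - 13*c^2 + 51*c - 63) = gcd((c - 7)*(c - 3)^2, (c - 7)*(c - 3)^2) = c^3 - 13*c^2 + 51*c - 63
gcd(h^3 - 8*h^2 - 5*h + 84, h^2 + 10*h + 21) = h + 3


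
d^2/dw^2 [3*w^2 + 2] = 6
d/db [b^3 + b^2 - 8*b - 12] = 3*b^2 + 2*b - 8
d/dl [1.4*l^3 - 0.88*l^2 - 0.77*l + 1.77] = 4.2*l^2 - 1.76*l - 0.77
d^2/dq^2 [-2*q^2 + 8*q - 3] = -4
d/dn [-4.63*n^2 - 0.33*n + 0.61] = -9.26*n - 0.33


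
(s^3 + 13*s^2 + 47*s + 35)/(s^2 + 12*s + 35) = s + 1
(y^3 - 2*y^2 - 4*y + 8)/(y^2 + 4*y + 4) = (y^2 - 4*y + 4)/(y + 2)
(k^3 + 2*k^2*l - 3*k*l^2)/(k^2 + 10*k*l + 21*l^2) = k*(k - l)/(k + 7*l)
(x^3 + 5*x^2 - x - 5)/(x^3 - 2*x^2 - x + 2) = (x + 5)/(x - 2)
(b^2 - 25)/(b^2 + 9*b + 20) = (b - 5)/(b + 4)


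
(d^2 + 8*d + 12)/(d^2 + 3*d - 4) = (d^2 + 8*d + 12)/(d^2 + 3*d - 4)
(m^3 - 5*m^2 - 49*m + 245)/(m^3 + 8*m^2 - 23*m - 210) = (m - 7)/(m + 6)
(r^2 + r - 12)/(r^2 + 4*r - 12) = (r^2 + r - 12)/(r^2 + 4*r - 12)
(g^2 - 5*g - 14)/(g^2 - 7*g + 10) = (g^2 - 5*g - 14)/(g^2 - 7*g + 10)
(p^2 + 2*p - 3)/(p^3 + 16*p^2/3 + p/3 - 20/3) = 3*(p + 3)/(3*p^2 + 19*p + 20)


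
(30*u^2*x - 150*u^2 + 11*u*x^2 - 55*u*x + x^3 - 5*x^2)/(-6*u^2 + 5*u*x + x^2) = (5*u*x - 25*u + x^2 - 5*x)/(-u + x)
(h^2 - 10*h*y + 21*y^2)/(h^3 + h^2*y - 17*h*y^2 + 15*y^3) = (-h + 7*y)/(-h^2 - 4*h*y + 5*y^2)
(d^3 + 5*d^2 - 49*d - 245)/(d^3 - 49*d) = (d + 5)/d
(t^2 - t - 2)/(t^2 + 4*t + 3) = (t - 2)/(t + 3)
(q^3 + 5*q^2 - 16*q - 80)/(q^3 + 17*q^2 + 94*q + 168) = (q^2 + q - 20)/(q^2 + 13*q + 42)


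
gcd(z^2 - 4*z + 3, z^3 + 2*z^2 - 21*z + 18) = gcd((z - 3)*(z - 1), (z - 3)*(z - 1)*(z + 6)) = z^2 - 4*z + 3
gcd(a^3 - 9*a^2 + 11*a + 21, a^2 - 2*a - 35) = a - 7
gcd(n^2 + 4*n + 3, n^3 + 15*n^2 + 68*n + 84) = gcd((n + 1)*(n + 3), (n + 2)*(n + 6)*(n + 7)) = 1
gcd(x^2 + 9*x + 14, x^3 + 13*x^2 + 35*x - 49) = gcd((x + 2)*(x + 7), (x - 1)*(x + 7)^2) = x + 7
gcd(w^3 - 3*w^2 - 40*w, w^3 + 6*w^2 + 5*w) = w^2 + 5*w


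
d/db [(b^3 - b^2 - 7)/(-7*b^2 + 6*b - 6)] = (-7*b^4 + 12*b^3 - 24*b^2 - 86*b + 42)/(49*b^4 - 84*b^3 + 120*b^2 - 72*b + 36)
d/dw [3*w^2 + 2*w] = 6*w + 2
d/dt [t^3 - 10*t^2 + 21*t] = 3*t^2 - 20*t + 21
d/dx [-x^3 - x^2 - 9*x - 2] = -3*x^2 - 2*x - 9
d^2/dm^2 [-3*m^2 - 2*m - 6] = -6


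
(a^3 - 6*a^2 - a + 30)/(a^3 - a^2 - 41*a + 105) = (a + 2)/(a + 7)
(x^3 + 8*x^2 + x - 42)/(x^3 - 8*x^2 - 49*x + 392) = (x^2 + x - 6)/(x^2 - 15*x + 56)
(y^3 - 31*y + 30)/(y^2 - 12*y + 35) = (y^2 + 5*y - 6)/(y - 7)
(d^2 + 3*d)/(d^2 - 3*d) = (d + 3)/(d - 3)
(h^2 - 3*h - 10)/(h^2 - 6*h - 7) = (-h^2 + 3*h + 10)/(-h^2 + 6*h + 7)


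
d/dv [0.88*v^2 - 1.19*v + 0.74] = 1.76*v - 1.19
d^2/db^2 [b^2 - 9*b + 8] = 2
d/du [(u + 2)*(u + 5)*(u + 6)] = 3*u^2 + 26*u + 52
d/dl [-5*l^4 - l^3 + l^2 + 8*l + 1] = -20*l^3 - 3*l^2 + 2*l + 8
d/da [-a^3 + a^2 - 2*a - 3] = -3*a^2 + 2*a - 2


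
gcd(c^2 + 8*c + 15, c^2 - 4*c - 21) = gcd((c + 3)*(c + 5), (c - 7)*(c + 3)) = c + 3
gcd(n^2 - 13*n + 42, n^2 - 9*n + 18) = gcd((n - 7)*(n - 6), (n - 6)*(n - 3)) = n - 6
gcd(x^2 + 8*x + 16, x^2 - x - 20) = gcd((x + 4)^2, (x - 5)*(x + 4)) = x + 4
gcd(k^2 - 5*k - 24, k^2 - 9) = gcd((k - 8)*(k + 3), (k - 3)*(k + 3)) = k + 3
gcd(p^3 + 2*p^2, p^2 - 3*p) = p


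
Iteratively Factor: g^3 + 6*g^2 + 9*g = (g + 3)*(g^2 + 3*g) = g*(g + 3)*(g + 3)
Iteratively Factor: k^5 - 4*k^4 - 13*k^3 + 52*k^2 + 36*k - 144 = (k - 3)*(k^4 - k^3 - 16*k^2 + 4*k + 48) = (k - 3)*(k + 2)*(k^3 - 3*k^2 - 10*k + 24) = (k - 3)*(k + 2)*(k + 3)*(k^2 - 6*k + 8) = (k - 3)*(k - 2)*(k + 2)*(k + 3)*(k - 4)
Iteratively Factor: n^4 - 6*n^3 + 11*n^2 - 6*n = (n - 2)*(n^3 - 4*n^2 + 3*n) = (n - 2)*(n - 1)*(n^2 - 3*n) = n*(n - 2)*(n - 1)*(n - 3)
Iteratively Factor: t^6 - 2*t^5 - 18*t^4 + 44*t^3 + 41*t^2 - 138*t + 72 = (t + 4)*(t^5 - 6*t^4 + 6*t^3 + 20*t^2 - 39*t + 18) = (t - 1)*(t + 4)*(t^4 - 5*t^3 + t^2 + 21*t - 18) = (t - 1)^2*(t + 4)*(t^3 - 4*t^2 - 3*t + 18) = (t - 3)*(t - 1)^2*(t + 4)*(t^2 - t - 6) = (t - 3)*(t - 1)^2*(t + 2)*(t + 4)*(t - 3)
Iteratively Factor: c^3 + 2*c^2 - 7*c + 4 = (c - 1)*(c^2 + 3*c - 4) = (c - 1)*(c + 4)*(c - 1)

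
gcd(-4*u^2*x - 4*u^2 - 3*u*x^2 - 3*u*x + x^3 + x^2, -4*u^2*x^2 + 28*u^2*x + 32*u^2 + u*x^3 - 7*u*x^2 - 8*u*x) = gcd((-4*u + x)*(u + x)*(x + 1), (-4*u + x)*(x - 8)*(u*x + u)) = -4*u*x - 4*u + x^2 + x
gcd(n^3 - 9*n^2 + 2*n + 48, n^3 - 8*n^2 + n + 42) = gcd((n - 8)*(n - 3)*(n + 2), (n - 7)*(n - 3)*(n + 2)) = n^2 - n - 6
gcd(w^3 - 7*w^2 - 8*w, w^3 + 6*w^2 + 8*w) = w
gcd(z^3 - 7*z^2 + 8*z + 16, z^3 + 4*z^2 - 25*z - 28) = z^2 - 3*z - 4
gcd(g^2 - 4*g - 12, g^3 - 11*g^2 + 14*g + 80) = g + 2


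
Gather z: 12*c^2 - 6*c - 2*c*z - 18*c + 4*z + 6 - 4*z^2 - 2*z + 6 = 12*c^2 - 24*c - 4*z^2 + z*(2 - 2*c) + 12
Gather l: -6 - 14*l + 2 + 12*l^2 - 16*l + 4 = 12*l^2 - 30*l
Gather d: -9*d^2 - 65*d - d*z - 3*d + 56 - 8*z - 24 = -9*d^2 + d*(-z - 68) - 8*z + 32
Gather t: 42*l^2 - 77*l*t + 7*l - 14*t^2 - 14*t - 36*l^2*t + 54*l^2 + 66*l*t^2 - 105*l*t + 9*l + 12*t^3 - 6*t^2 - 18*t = 96*l^2 + 16*l + 12*t^3 + t^2*(66*l - 20) + t*(-36*l^2 - 182*l - 32)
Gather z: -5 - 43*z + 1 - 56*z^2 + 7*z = -56*z^2 - 36*z - 4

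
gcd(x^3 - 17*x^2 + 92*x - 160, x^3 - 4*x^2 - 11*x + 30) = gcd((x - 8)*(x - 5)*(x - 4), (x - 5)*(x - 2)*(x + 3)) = x - 5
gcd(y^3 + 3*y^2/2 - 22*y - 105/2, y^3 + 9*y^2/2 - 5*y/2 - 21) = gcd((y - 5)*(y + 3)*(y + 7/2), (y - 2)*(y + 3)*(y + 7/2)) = y^2 + 13*y/2 + 21/2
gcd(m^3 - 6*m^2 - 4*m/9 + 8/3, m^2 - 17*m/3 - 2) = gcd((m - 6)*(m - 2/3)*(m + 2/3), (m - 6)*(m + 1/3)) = m - 6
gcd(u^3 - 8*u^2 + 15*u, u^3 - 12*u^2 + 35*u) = u^2 - 5*u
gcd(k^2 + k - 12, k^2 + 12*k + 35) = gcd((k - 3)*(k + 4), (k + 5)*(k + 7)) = 1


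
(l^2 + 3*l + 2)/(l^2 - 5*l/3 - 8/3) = 3*(l + 2)/(3*l - 8)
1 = 1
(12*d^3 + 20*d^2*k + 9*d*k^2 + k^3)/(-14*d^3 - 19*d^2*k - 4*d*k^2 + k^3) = (-6*d - k)/(7*d - k)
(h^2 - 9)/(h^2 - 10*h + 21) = (h + 3)/(h - 7)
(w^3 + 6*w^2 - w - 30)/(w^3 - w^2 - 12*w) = (w^2 + 3*w - 10)/(w*(w - 4))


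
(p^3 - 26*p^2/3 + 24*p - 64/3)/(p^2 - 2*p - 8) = (3*p^2 - 14*p + 16)/(3*(p + 2))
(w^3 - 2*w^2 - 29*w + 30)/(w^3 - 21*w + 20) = (w - 6)/(w - 4)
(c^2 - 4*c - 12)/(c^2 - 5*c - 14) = (c - 6)/(c - 7)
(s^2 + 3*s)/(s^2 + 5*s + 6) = s/(s + 2)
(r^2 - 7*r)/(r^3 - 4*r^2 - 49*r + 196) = r/(r^2 + 3*r - 28)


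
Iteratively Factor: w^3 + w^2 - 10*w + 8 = (w + 4)*(w^2 - 3*w + 2) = (w - 2)*(w + 4)*(w - 1)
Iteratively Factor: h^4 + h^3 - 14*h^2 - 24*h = (h + 3)*(h^3 - 2*h^2 - 8*h) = (h - 4)*(h + 3)*(h^2 + 2*h) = (h - 4)*(h + 2)*(h + 3)*(h)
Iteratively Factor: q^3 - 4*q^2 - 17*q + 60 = (q + 4)*(q^2 - 8*q + 15) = (q - 3)*(q + 4)*(q - 5)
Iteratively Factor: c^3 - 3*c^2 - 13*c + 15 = (c + 3)*(c^2 - 6*c + 5) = (c - 1)*(c + 3)*(c - 5)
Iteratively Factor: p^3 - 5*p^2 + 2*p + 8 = (p + 1)*(p^2 - 6*p + 8) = (p - 2)*(p + 1)*(p - 4)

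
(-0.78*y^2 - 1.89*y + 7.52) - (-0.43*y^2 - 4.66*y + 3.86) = -0.35*y^2 + 2.77*y + 3.66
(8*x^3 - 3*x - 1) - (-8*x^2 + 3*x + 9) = 8*x^3 + 8*x^2 - 6*x - 10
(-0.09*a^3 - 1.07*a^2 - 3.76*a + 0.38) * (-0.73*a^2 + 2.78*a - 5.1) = 0.0657*a^5 + 0.5309*a^4 + 0.2292*a^3 - 5.2732*a^2 + 20.2324*a - 1.938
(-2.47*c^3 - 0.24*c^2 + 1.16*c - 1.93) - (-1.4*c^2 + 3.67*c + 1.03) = -2.47*c^3 + 1.16*c^2 - 2.51*c - 2.96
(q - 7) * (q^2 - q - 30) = q^3 - 8*q^2 - 23*q + 210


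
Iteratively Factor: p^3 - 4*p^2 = (p - 4)*(p^2) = p*(p - 4)*(p)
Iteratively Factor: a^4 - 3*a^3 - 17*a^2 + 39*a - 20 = (a - 1)*(a^3 - 2*a^2 - 19*a + 20) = (a - 5)*(a - 1)*(a^2 + 3*a - 4) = (a - 5)*(a - 1)*(a + 4)*(a - 1)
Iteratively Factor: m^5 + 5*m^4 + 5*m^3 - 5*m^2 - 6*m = (m - 1)*(m^4 + 6*m^3 + 11*m^2 + 6*m) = (m - 1)*(m + 3)*(m^3 + 3*m^2 + 2*m) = m*(m - 1)*(m + 3)*(m^2 + 3*m + 2) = m*(m - 1)*(m + 2)*(m + 3)*(m + 1)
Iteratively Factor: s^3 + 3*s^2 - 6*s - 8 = (s + 1)*(s^2 + 2*s - 8) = (s - 2)*(s + 1)*(s + 4)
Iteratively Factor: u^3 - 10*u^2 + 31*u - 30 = (u - 5)*(u^2 - 5*u + 6) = (u - 5)*(u - 2)*(u - 3)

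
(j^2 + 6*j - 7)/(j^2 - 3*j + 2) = (j + 7)/(j - 2)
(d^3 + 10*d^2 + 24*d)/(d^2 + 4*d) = d + 6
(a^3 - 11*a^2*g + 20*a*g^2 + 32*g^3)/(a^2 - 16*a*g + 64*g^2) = (a^2 - 3*a*g - 4*g^2)/(a - 8*g)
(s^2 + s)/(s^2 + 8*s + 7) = s/(s + 7)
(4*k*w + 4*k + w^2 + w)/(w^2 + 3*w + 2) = (4*k + w)/(w + 2)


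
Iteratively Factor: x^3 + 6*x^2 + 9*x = (x)*(x^2 + 6*x + 9) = x*(x + 3)*(x + 3)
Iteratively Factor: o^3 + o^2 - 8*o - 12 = (o + 2)*(o^2 - o - 6) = (o + 2)^2*(o - 3)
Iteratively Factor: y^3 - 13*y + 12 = (y + 4)*(y^2 - 4*y + 3) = (y - 1)*(y + 4)*(y - 3)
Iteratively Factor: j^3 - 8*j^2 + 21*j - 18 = (j - 3)*(j^2 - 5*j + 6) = (j - 3)*(j - 2)*(j - 3)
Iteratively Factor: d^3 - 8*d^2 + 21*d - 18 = (d - 3)*(d^2 - 5*d + 6) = (d - 3)*(d - 2)*(d - 3)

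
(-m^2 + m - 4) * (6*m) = -6*m^3 + 6*m^2 - 24*m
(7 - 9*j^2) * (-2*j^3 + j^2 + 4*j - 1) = 18*j^5 - 9*j^4 - 50*j^3 + 16*j^2 + 28*j - 7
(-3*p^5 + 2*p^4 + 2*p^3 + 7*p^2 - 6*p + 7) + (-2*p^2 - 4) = -3*p^5 + 2*p^4 + 2*p^3 + 5*p^2 - 6*p + 3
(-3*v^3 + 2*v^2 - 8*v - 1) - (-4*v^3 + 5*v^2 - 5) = v^3 - 3*v^2 - 8*v + 4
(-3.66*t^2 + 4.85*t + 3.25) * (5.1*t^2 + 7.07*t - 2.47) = -18.666*t^4 - 1.1412*t^3 + 59.9047*t^2 + 10.998*t - 8.0275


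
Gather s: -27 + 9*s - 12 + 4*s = 13*s - 39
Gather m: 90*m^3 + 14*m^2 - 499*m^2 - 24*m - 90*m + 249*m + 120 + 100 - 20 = 90*m^3 - 485*m^2 + 135*m + 200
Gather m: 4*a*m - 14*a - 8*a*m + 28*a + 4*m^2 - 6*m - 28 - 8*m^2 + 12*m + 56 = 14*a - 4*m^2 + m*(6 - 4*a) + 28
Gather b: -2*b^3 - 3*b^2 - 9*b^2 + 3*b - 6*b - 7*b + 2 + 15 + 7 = -2*b^3 - 12*b^2 - 10*b + 24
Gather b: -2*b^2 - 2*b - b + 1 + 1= -2*b^2 - 3*b + 2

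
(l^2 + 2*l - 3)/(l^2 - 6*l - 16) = (-l^2 - 2*l + 3)/(-l^2 + 6*l + 16)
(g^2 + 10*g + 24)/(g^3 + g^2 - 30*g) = (g + 4)/(g*(g - 5))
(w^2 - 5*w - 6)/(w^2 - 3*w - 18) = (w + 1)/(w + 3)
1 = 1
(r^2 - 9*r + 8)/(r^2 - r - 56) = (r - 1)/(r + 7)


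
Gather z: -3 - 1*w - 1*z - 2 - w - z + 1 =-2*w - 2*z - 4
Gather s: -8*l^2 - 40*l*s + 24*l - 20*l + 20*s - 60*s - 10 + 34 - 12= -8*l^2 + 4*l + s*(-40*l - 40) + 12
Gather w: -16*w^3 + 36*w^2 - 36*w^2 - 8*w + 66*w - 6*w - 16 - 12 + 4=-16*w^3 + 52*w - 24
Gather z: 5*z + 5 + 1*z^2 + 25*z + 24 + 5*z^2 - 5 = 6*z^2 + 30*z + 24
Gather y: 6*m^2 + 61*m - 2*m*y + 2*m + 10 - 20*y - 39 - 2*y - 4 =6*m^2 + 63*m + y*(-2*m - 22) - 33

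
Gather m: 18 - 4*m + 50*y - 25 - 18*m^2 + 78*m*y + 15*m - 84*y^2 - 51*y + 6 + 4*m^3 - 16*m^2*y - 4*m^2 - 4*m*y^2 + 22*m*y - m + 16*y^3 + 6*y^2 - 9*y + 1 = 4*m^3 + m^2*(-16*y - 22) + m*(-4*y^2 + 100*y + 10) + 16*y^3 - 78*y^2 - 10*y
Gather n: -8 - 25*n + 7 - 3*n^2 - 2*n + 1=-3*n^2 - 27*n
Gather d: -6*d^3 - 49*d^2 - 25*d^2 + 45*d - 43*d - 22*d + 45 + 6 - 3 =-6*d^3 - 74*d^2 - 20*d + 48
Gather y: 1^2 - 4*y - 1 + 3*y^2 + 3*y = 3*y^2 - y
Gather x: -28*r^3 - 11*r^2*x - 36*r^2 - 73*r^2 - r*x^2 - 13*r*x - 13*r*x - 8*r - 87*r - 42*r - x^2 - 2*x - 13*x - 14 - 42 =-28*r^3 - 109*r^2 - 137*r + x^2*(-r - 1) + x*(-11*r^2 - 26*r - 15) - 56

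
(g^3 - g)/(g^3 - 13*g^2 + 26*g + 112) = (g^3 - g)/(g^3 - 13*g^2 + 26*g + 112)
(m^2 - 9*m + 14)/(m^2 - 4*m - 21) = (m - 2)/(m + 3)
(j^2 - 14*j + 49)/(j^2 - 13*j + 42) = (j - 7)/(j - 6)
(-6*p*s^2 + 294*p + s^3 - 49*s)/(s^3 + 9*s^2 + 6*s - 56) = (-6*p*s + 42*p + s^2 - 7*s)/(s^2 + 2*s - 8)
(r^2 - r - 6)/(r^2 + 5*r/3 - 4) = 3*(r^2 - r - 6)/(3*r^2 + 5*r - 12)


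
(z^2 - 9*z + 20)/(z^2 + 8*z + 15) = (z^2 - 9*z + 20)/(z^2 + 8*z + 15)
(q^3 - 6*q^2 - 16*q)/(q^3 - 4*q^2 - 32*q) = (q + 2)/(q + 4)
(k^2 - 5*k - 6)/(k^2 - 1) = (k - 6)/(k - 1)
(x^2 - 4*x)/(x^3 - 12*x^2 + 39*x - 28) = x/(x^2 - 8*x + 7)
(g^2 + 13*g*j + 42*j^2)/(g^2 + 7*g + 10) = (g^2 + 13*g*j + 42*j^2)/(g^2 + 7*g + 10)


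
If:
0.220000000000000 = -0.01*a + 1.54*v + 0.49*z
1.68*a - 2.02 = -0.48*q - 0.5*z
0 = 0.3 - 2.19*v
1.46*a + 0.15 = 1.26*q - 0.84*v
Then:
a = 0.85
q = 1.20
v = 0.14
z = 0.04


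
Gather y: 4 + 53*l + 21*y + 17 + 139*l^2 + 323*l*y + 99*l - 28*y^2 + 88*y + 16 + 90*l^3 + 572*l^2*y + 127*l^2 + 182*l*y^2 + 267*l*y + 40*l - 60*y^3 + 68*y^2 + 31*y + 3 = 90*l^3 + 266*l^2 + 192*l - 60*y^3 + y^2*(182*l + 40) + y*(572*l^2 + 590*l + 140) + 40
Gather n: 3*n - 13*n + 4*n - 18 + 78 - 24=36 - 6*n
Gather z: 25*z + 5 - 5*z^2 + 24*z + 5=-5*z^2 + 49*z + 10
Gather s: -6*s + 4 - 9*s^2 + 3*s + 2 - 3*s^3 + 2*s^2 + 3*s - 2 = -3*s^3 - 7*s^2 + 4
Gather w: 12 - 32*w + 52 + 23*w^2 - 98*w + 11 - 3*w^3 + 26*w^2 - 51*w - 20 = -3*w^3 + 49*w^2 - 181*w + 55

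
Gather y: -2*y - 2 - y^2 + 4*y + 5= -y^2 + 2*y + 3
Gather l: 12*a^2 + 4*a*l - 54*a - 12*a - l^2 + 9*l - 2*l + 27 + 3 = 12*a^2 - 66*a - l^2 + l*(4*a + 7) + 30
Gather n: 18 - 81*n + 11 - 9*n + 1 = 30 - 90*n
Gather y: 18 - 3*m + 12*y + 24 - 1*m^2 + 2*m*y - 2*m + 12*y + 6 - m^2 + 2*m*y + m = -2*m^2 - 4*m + y*(4*m + 24) + 48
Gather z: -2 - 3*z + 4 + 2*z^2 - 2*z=2*z^2 - 5*z + 2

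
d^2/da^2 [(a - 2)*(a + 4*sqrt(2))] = 2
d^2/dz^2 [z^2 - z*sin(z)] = z*sin(z) - 2*cos(z) + 2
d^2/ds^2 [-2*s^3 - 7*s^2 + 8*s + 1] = -12*s - 14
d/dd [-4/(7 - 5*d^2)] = -40*d/(5*d^2 - 7)^2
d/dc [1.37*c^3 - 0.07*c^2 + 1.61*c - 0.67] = 4.11*c^2 - 0.14*c + 1.61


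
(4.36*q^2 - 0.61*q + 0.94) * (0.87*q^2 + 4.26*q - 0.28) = 3.7932*q^4 + 18.0429*q^3 - 3.0016*q^2 + 4.1752*q - 0.2632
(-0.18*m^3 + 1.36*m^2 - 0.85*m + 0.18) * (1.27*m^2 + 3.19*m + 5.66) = -0.2286*m^5 + 1.153*m^4 + 2.2401*m^3 + 5.2147*m^2 - 4.2368*m + 1.0188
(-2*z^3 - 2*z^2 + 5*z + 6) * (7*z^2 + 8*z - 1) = -14*z^5 - 30*z^4 + 21*z^3 + 84*z^2 + 43*z - 6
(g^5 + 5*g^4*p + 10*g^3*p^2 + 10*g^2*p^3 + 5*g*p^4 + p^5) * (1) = g^5 + 5*g^4*p + 10*g^3*p^2 + 10*g^2*p^3 + 5*g*p^4 + p^5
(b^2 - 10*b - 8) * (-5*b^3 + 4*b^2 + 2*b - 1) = -5*b^5 + 54*b^4 + 2*b^3 - 53*b^2 - 6*b + 8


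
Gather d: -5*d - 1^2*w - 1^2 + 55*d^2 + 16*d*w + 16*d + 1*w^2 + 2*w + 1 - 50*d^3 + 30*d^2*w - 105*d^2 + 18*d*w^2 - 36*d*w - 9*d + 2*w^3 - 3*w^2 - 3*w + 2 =-50*d^3 + d^2*(30*w - 50) + d*(18*w^2 - 20*w + 2) + 2*w^3 - 2*w^2 - 2*w + 2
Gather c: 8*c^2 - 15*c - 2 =8*c^2 - 15*c - 2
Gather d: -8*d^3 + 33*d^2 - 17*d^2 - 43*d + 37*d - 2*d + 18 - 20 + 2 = -8*d^3 + 16*d^2 - 8*d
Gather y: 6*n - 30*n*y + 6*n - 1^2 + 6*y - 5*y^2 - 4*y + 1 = 12*n - 5*y^2 + y*(2 - 30*n)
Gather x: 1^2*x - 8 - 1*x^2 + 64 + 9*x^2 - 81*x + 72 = 8*x^2 - 80*x + 128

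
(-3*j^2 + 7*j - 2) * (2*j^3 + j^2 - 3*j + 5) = -6*j^5 + 11*j^4 + 12*j^3 - 38*j^2 + 41*j - 10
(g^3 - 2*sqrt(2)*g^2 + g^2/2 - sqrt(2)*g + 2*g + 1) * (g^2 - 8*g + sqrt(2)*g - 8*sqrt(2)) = g^5 - 15*g^4/2 - sqrt(2)*g^4 - 6*g^3 + 15*sqrt(2)*g^3/2 + 6*sqrt(2)*g^2 + 15*g^2 - 15*sqrt(2)*g + 8*g - 8*sqrt(2)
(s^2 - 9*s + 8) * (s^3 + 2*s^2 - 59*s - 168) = s^5 - 7*s^4 - 69*s^3 + 379*s^2 + 1040*s - 1344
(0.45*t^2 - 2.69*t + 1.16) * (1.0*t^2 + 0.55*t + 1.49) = 0.45*t^4 - 2.4425*t^3 + 0.351*t^2 - 3.3701*t + 1.7284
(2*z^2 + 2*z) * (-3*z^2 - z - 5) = -6*z^4 - 8*z^3 - 12*z^2 - 10*z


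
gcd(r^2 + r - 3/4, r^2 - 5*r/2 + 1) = r - 1/2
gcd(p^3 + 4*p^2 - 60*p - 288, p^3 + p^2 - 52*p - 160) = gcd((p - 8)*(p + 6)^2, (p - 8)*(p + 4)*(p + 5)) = p - 8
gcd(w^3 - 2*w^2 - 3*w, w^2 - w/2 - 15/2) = w - 3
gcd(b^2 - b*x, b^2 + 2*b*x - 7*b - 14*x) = 1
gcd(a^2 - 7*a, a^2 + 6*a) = a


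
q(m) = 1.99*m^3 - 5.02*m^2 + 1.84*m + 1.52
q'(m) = 5.97*m^2 - 10.04*m + 1.84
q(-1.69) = -25.53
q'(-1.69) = 35.86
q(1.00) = 0.33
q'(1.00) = -2.23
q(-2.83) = -89.00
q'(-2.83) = 78.07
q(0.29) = 1.68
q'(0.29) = -0.57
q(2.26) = 3.01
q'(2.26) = 9.64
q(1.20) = -0.06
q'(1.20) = -1.61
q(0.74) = 0.94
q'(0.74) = -2.32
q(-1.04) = -8.06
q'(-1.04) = 18.74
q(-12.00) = -4182.16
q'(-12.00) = 982.00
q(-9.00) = -1872.37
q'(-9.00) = 575.77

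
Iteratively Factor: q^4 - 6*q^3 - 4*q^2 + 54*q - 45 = (q - 3)*(q^3 - 3*q^2 - 13*q + 15) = (q - 3)*(q + 3)*(q^2 - 6*q + 5) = (q - 5)*(q - 3)*(q + 3)*(q - 1)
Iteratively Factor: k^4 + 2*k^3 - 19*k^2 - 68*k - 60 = (k + 2)*(k^3 - 19*k - 30) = (k + 2)^2*(k^2 - 2*k - 15) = (k + 2)^2*(k + 3)*(k - 5)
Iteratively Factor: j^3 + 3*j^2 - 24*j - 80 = (j + 4)*(j^2 - j - 20) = (j - 5)*(j + 4)*(j + 4)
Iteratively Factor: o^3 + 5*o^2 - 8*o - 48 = (o - 3)*(o^2 + 8*o + 16) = (o - 3)*(o + 4)*(o + 4)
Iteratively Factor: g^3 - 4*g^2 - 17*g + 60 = (g - 5)*(g^2 + g - 12) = (g - 5)*(g + 4)*(g - 3)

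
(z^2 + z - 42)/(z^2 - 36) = (z + 7)/(z + 6)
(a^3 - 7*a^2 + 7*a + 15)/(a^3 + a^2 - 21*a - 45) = (a^2 - 2*a - 3)/(a^2 + 6*a + 9)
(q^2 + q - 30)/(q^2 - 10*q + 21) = (q^2 + q - 30)/(q^2 - 10*q + 21)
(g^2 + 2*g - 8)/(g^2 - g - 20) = (g - 2)/(g - 5)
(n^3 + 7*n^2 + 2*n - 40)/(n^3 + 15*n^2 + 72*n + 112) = (n^2 + 3*n - 10)/(n^2 + 11*n + 28)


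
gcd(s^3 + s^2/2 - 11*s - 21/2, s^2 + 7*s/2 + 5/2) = s + 1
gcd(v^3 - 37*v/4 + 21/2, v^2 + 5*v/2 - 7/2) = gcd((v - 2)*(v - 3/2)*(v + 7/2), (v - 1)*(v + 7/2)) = v + 7/2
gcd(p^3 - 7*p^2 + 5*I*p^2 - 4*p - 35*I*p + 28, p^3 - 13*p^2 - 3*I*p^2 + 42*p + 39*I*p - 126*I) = p - 7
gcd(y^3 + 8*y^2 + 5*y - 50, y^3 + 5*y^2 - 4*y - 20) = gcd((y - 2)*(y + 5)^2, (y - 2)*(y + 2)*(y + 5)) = y^2 + 3*y - 10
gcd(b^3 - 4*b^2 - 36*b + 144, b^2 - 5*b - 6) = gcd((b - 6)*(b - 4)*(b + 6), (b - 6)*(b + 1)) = b - 6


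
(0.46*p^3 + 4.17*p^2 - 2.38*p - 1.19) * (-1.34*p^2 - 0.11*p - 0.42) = -0.6164*p^5 - 5.6384*p^4 + 2.5373*p^3 + 0.105*p^2 + 1.1305*p + 0.4998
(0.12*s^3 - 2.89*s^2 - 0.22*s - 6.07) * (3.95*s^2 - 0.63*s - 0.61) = 0.474*s^5 - 11.4911*s^4 + 0.8785*s^3 - 22.075*s^2 + 3.9583*s + 3.7027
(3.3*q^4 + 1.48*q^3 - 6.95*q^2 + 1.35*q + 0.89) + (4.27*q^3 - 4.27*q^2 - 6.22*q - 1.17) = 3.3*q^4 + 5.75*q^3 - 11.22*q^2 - 4.87*q - 0.28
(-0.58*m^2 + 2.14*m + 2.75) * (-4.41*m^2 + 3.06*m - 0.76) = 2.5578*m^4 - 11.2122*m^3 - 5.1383*m^2 + 6.7886*m - 2.09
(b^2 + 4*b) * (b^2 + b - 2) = b^4 + 5*b^3 + 2*b^2 - 8*b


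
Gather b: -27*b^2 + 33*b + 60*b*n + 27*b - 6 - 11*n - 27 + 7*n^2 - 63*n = -27*b^2 + b*(60*n + 60) + 7*n^2 - 74*n - 33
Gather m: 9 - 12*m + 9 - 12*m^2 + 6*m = -12*m^2 - 6*m + 18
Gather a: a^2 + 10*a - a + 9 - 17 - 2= a^2 + 9*a - 10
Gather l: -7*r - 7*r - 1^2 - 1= -14*r - 2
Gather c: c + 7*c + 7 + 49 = 8*c + 56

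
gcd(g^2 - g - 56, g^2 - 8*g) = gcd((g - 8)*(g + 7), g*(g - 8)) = g - 8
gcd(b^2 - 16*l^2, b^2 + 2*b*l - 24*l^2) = b - 4*l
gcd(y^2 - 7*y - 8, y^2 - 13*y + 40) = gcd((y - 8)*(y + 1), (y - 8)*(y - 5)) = y - 8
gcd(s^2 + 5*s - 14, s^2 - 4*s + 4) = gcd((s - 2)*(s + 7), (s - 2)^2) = s - 2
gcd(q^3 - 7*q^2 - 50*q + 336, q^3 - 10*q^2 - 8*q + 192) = q^2 - 14*q + 48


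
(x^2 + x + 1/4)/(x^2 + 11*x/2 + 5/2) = (x + 1/2)/(x + 5)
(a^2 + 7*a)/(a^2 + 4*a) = (a + 7)/(a + 4)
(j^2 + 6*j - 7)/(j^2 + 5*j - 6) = (j + 7)/(j + 6)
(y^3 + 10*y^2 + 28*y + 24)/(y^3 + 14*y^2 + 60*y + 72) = (y + 2)/(y + 6)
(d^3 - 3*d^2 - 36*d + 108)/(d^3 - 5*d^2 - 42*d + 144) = (d - 6)/(d - 8)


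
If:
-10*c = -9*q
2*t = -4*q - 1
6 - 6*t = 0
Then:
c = -27/40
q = -3/4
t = 1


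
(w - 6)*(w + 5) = w^2 - w - 30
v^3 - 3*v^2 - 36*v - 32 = (v - 8)*(v + 1)*(v + 4)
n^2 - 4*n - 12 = (n - 6)*(n + 2)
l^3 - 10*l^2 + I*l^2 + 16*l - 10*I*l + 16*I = (l - 8)*(l - 2)*(l + I)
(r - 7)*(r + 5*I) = r^2 - 7*r + 5*I*r - 35*I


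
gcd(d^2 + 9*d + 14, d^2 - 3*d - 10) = d + 2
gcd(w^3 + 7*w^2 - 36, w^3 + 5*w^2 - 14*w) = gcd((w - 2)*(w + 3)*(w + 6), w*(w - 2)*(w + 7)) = w - 2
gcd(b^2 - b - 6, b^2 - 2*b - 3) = b - 3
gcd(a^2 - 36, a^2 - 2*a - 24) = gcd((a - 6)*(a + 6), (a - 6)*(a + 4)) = a - 6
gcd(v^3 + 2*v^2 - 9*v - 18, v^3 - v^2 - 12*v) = v + 3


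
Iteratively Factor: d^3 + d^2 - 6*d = (d - 2)*(d^2 + 3*d) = (d - 2)*(d + 3)*(d)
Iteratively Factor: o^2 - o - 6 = (o - 3)*(o + 2)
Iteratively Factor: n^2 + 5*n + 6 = (n + 2)*(n + 3)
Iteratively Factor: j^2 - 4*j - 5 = (j - 5)*(j + 1)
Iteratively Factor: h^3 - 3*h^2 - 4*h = (h + 1)*(h^2 - 4*h) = (h - 4)*(h + 1)*(h)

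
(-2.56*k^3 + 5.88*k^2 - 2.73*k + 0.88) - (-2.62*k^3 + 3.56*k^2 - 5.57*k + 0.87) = 0.0600000000000001*k^3 + 2.32*k^2 + 2.84*k + 0.01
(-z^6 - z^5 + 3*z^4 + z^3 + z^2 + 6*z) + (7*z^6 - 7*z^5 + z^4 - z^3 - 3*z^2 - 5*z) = 6*z^6 - 8*z^5 + 4*z^4 - 2*z^2 + z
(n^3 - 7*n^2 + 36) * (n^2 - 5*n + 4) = n^5 - 12*n^4 + 39*n^3 + 8*n^2 - 180*n + 144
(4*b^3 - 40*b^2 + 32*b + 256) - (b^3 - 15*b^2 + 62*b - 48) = 3*b^3 - 25*b^2 - 30*b + 304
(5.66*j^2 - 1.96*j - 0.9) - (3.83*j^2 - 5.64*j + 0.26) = 1.83*j^2 + 3.68*j - 1.16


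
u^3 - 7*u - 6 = (u - 3)*(u + 1)*(u + 2)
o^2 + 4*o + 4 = (o + 2)^2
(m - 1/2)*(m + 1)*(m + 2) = m^3 + 5*m^2/2 + m/2 - 1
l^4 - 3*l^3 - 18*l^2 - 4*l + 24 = (l - 6)*(l - 1)*(l + 2)^2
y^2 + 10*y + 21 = (y + 3)*(y + 7)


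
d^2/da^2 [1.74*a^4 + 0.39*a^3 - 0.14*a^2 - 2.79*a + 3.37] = 20.88*a^2 + 2.34*a - 0.28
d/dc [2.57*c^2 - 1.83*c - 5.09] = 5.14*c - 1.83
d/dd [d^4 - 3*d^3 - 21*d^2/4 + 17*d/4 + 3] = 4*d^3 - 9*d^2 - 21*d/2 + 17/4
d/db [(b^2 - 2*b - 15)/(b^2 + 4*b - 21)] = 6*(b^2 - 2*b + 17)/(b^4 + 8*b^3 - 26*b^2 - 168*b + 441)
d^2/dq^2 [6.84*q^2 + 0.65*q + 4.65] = 13.6800000000000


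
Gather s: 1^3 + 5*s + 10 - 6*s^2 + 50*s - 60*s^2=-66*s^2 + 55*s + 11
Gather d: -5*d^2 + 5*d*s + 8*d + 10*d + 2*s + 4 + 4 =-5*d^2 + d*(5*s + 18) + 2*s + 8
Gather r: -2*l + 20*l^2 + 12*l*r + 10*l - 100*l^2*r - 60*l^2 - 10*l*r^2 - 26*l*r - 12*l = -40*l^2 - 10*l*r^2 - 4*l + r*(-100*l^2 - 14*l)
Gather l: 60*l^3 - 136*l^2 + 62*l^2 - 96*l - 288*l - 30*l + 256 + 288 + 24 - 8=60*l^3 - 74*l^2 - 414*l + 560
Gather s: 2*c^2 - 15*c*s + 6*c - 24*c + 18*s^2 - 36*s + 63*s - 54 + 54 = 2*c^2 - 18*c + 18*s^2 + s*(27 - 15*c)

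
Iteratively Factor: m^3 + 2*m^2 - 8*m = (m - 2)*(m^2 + 4*m) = (m - 2)*(m + 4)*(m)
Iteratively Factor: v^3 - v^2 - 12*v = (v - 4)*(v^2 + 3*v) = v*(v - 4)*(v + 3)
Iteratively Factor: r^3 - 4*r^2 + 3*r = (r)*(r^2 - 4*r + 3) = r*(r - 1)*(r - 3)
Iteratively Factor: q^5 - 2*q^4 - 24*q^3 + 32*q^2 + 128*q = (q + 4)*(q^4 - 6*q^3 + 32*q) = (q - 4)*(q + 4)*(q^3 - 2*q^2 - 8*q) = (q - 4)^2*(q + 4)*(q^2 + 2*q) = (q - 4)^2*(q + 2)*(q + 4)*(q)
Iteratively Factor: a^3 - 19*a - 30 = (a - 5)*(a^2 + 5*a + 6) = (a - 5)*(a + 3)*(a + 2)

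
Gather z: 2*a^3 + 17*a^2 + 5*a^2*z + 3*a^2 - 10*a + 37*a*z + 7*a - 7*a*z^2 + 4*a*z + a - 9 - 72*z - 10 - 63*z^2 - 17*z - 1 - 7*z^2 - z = 2*a^3 + 20*a^2 - 2*a + z^2*(-7*a - 70) + z*(5*a^2 + 41*a - 90) - 20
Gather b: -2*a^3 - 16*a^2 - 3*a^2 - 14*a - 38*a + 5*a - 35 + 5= -2*a^3 - 19*a^2 - 47*a - 30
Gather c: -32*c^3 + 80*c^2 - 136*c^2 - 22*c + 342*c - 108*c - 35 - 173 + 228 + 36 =-32*c^3 - 56*c^2 + 212*c + 56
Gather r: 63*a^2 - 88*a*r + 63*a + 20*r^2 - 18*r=63*a^2 + 63*a + 20*r^2 + r*(-88*a - 18)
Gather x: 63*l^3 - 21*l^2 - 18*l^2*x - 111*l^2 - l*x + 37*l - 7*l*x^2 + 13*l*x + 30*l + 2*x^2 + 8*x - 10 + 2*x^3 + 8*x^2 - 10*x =63*l^3 - 132*l^2 + 67*l + 2*x^3 + x^2*(10 - 7*l) + x*(-18*l^2 + 12*l - 2) - 10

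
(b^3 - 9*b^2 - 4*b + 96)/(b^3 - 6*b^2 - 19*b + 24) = (b - 4)/(b - 1)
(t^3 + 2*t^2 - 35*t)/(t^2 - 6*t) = (t^2 + 2*t - 35)/(t - 6)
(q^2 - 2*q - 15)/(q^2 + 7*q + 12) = (q - 5)/(q + 4)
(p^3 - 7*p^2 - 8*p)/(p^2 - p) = (p^2 - 7*p - 8)/(p - 1)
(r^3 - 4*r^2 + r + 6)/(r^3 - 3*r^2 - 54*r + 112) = (r^2 - 2*r - 3)/(r^2 - r - 56)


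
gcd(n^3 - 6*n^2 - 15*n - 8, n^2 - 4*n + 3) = 1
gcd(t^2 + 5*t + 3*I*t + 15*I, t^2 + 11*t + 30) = t + 5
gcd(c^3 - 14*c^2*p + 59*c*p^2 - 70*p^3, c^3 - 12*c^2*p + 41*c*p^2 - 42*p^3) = c^2 - 9*c*p + 14*p^2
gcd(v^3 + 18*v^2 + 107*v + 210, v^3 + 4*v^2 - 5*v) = v + 5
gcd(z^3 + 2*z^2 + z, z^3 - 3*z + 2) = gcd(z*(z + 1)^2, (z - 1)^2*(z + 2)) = 1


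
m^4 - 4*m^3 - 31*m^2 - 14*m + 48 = (m - 8)*(m - 1)*(m + 2)*(m + 3)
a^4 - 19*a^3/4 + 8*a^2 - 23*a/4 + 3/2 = (a - 2)*(a - 1)^2*(a - 3/4)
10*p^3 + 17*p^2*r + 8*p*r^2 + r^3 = (p + r)*(2*p + r)*(5*p + r)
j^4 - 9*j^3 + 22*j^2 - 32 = (j - 4)^2*(j - 2)*(j + 1)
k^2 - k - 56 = (k - 8)*(k + 7)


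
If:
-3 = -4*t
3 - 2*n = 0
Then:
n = 3/2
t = 3/4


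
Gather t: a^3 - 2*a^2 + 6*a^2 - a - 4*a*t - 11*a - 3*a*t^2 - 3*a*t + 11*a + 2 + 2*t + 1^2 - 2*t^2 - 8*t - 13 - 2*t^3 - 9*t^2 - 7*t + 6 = a^3 + 4*a^2 - a - 2*t^3 + t^2*(-3*a - 11) + t*(-7*a - 13) - 4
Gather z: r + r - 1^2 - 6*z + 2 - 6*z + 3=2*r - 12*z + 4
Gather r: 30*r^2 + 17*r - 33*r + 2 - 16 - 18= 30*r^2 - 16*r - 32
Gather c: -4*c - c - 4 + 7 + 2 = 5 - 5*c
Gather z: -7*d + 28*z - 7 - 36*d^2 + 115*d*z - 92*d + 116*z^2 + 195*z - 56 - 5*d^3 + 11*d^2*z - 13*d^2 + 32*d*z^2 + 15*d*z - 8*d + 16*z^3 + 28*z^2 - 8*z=-5*d^3 - 49*d^2 - 107*d + 16*z^3 + z^2*(32*d + 144) + z*(11*d^2 + 130*d + 215) - 63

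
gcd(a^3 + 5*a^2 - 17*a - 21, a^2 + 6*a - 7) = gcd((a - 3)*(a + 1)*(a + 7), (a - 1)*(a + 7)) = a + 7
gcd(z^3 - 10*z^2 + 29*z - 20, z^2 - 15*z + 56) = 1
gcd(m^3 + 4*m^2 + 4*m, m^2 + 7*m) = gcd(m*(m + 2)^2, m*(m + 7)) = m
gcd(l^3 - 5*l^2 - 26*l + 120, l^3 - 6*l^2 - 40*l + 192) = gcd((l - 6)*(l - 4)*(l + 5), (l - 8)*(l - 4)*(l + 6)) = l - 4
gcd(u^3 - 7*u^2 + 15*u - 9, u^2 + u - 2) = u - 1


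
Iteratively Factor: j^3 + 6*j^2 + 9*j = (j)*(j^2 + 6*j + 9) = j*(j + 3)*(j + 3)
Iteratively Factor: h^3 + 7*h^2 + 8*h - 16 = (h + 4)*(h^2 + 3*h - 4) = (h + 4)^2*(h - 1)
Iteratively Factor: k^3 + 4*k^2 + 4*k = (k + 2)*(k^2 + 2*k) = k*(k + 2)*(k + 2)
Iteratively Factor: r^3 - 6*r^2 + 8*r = (r - 4)*(r^2 - 2*r) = (r - 4)*(r - 2)*(r)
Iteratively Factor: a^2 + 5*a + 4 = (a + 4)*(a + 1)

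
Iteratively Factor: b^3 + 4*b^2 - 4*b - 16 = (b - 2)*(b^2 + 6*b + 8) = (b - 2)*(b + 4)*(b + 2)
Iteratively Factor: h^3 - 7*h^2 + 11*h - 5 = (h - 1)*(h^2 - 6*h + 5) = (h - 1)^2*(h - 5)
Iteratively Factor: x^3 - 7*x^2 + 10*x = (x - 2)*(x^2 - 5*x) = (x - 5)*(x - 2)*(x)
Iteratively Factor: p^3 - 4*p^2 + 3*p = (p - 3)*(p^2 - p) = (p - 3)*(p - 1)*(p)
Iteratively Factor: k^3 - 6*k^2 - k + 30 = (k - 5)*(k^2 - k - 6) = (k - 5)*(k - 3)*(k + 2)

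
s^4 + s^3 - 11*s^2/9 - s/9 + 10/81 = (s - 2/3)*(s - 1/3)*(s + 1/3)*(s + 5/3)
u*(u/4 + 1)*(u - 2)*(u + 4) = u^4/4 + 3*u^3/2 - 8*u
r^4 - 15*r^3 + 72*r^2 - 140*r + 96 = (r - 8)*(r - 3)*(r - 2)^2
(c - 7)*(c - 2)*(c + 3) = c^3 - 6*c^2 - 13*c + 42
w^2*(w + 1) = w^3 + w^2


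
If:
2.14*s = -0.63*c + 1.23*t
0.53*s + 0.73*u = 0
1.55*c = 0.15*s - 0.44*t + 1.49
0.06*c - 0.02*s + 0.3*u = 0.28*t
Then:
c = 0.87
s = -0.10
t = 0.27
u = 0.07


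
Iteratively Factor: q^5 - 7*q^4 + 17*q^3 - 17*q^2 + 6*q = (q)*(q^4 - 7*q^3 + 17*q^2 - 17*q + 6) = q*(q - 2)*(q^3 - 5*q^2 + 7*q - 3) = q*(q - 3)*(q - 2)*(q^2 - 2*q + 1) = q*(q - 3)*(q - 2)*(q - 1)*(q - 1)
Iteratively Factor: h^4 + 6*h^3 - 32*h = (h - 2)*(h^3 + 8*h^2 + 16*h) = (h - 2)*(h + 4)*(h^2 + 4*h) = h*(h - 2)*(h + 4)*(h + 4)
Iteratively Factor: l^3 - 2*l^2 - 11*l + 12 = (l - 4)*(l^2 + 2*l - 3) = (l - 4)*(l + 3)*(l - 1)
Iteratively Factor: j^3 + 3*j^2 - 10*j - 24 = (j + 4)*(j^2 - j - 6) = (j - 3)*(j + 4)*(j + 2)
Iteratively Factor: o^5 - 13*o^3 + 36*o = (o)*(o^4 - 13*o^2 + 36) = o*(o + 3)*(o^3 - 3*o^2 - 4*o + 12) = o*(o - 2)*(o + 3)*(o^2 - o - 6) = o*(o - 3)*(o - 2)*(o + 3)*(o + 2)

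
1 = 1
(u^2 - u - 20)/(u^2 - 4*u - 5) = (u + 4)/(u + 1)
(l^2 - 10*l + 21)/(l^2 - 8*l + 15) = (l - 7)/(l - 5)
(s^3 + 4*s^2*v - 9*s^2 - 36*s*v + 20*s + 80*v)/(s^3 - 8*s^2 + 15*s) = (s^2 + 4*s*v - 4*s - 16*v)/(s*(s - 3))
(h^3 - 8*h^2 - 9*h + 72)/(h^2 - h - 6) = (h^2 - 5*h - 24)/(h + 2)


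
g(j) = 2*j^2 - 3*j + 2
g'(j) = 4*j - 3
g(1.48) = 1.94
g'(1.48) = 2.92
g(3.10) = 11.92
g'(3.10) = 9.40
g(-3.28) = 33.36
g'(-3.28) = -16.12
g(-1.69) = 12.78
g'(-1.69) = -9.76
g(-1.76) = 13.48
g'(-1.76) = -10.04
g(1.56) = 2.19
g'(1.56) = 3.24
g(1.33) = 1.55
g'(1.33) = 2.32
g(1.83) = 3.21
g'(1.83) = 4.32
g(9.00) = 137.00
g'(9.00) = 33.00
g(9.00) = 137.00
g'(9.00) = 33.00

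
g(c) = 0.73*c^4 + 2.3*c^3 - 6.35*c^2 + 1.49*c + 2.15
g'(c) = 2.92*c^3 + 6.9*c^2 - 12.7*c + 1.49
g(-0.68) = -2.37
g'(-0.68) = 12.40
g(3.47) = 132.80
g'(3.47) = 162.51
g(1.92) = 7.80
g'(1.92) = 23.21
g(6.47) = 1648.11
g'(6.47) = 999.01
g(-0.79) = -3.84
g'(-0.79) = 14.39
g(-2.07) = -35.14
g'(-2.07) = 31.45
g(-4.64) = -32.87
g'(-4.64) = -82.73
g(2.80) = 51.90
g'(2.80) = 84.13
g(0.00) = 2.15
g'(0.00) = 1.49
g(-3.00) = -62.44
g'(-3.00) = 22.85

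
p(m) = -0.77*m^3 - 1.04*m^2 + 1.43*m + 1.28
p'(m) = -2.31*m^2 - 2.08*m + 1.43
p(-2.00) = 0.42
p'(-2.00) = -3.65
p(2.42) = -12.26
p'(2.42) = -17.13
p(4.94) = -109.86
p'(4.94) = -65.22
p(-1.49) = -0.61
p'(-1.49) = -0.60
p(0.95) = 1.04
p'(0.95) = -2.63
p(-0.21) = 0.94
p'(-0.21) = 1.76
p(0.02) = 1.31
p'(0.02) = 1.39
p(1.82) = -4.20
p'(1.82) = -10.01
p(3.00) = -24.58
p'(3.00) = -25.60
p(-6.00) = 121.58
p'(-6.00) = -69.25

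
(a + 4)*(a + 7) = a^2 + 11*a + 28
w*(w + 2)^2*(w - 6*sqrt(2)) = w^4 - 6*sqrt(2)*w^3 + 4*w^3 - 24*sqrt(2)*w^2 + 4*w^2 - 24*sqrt(2)*w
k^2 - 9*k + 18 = (k - 6)*(k - 3)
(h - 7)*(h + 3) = h^2 - 4*h - 21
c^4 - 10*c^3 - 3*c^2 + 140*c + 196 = (c - 7)^2*(c + 2)^2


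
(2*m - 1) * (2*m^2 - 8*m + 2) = 4*m^3 - 18*m^2 + 12*m - 2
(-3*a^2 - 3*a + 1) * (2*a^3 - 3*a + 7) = -6*a^5 - 6*a^4 + 11*a^3 - 12*a^2 - 24*a + 7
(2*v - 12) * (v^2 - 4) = 2*v^3 - 12*v^2 - 8*v + 48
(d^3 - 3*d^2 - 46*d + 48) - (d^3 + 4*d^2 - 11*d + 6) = -7*d^2 - 35*d + 42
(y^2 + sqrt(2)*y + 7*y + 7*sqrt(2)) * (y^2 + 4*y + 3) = y^4 + sqrt(2)*y^3 + 11*y^3 + 11*sqrt(2)*y^2 + 31*y^2 + 21*y + 31*sqrt(2)*y + 21*sqrt(2)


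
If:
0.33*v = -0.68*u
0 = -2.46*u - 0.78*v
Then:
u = 0.00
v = 0.00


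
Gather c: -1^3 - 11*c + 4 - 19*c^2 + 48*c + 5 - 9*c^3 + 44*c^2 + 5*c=-9*c^3 + 25*c^2 + 42*c + 8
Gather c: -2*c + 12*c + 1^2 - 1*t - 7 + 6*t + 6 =10*c + 5*t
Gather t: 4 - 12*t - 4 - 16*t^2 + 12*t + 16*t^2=0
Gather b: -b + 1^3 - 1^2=-b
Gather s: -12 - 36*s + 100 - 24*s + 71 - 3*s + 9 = 168 - 63*s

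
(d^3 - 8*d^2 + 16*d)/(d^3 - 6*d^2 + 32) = d/(d + 2)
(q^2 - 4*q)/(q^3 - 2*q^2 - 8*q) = 1/(q + 2)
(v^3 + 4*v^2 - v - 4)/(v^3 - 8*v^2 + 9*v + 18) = (v^2 + 3*v - 4)/(v^2 - 9*v + 18)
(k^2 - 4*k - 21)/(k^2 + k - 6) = (k - 7)/(k - 2)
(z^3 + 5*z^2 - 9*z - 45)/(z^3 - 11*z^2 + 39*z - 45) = (z^2 + 8*z + 15)/(z^2 - 8*z + 15)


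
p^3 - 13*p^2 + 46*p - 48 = (p - 8)*(p - 3)*(p - 2)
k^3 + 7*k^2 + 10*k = k*(k + 2)*(k + 5)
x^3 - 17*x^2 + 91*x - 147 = (x - 7)^2*(x - 3)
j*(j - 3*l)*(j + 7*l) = j^3 + 4*j^2*l - 21*j*l^2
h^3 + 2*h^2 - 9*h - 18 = (h - 3)*(h + 2)*(h + 3)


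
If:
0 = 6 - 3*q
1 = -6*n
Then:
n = -1/6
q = 2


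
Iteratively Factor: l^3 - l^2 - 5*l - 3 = (l + 1)*(l^2 - 2*l - 3) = (l + 1)^2*(l - 3)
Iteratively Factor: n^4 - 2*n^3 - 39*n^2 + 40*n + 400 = (n - 5)*(n^3 + 3*n^2 - 24*n - 80) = (n - 5)*(n + 4)*(n^2 - n - 20) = (n - 5)^2*(n + 4)*(n + 4)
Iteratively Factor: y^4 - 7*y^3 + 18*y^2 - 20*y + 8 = (y - 2)*(y^3 - 5*y^2 + 8*y - 4) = (y - 2)*(y - 1)*(y^2 - 4*y + 4) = (y - 2)^2*(y - 1)*(y - 2)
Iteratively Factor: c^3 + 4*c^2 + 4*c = (c + 2)*(c^2 + 2*c) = (c + 2)^2*(c)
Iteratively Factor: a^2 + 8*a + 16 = (a + 4)*(a + 4)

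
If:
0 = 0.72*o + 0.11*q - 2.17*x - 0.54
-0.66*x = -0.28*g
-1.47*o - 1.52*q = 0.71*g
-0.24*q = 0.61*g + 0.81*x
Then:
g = 0.43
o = 1.56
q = -1.71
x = 0.18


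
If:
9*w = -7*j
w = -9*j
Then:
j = 0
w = 0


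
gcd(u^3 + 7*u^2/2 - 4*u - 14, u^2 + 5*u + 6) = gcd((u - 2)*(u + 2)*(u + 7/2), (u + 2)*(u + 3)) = u + 2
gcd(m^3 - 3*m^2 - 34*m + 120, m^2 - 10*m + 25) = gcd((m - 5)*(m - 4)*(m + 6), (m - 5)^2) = m - 5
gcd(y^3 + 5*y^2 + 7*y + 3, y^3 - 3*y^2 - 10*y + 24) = y + 3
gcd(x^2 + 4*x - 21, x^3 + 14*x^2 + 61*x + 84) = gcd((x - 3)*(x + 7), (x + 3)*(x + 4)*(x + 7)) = x + 7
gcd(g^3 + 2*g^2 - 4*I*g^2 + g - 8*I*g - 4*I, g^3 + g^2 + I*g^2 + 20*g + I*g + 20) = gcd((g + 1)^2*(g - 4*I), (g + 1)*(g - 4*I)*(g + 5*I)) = g^2 + g*(1 - 4*I) - 4*I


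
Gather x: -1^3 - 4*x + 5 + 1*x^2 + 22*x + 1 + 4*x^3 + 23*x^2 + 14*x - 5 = 4*x^3 + 24*x^2 + 32*x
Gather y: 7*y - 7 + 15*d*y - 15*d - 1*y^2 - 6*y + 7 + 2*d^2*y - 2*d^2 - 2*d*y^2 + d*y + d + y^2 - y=-2*d^2 - 2*d*y^2 - 14*d + y*(2*d^2 + 16*d)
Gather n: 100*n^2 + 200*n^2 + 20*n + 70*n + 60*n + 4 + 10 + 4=300*n^2 + 150*n + 18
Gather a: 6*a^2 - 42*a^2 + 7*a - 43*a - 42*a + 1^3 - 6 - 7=-36*a^2 - 78*a - 12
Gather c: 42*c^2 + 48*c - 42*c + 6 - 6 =42*c^2 + 6*c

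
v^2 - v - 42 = (v - 7)*(v + 6)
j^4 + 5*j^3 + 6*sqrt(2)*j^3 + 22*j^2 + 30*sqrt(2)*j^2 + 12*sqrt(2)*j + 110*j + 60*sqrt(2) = (j + 5)*(j + sqrt(2))*(j + 2*sqrt(2))*(j + 3*sqrt(2))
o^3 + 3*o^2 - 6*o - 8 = (o - 2)*(o + 1)*(o + 4)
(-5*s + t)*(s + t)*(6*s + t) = -30*s^3 - 29*s^2*t + 2*s*t^2 + t^3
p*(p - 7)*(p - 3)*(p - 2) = p^4 - 12*p^3 + 41*p^2 - 42*p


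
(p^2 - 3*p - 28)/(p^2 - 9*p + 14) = (p + 4)/(p - 2)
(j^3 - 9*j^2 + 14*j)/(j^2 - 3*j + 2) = j*(j - 7)/(j - 1)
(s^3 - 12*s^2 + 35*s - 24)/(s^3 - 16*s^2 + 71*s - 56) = (s - 3)/(s - 7)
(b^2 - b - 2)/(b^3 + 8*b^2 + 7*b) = (b - 2)/(b*(b + 7))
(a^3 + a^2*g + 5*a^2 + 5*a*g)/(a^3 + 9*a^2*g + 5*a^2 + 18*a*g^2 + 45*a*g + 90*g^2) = a*(a + g)/(a^2 + 9*a*g + 18*g^2)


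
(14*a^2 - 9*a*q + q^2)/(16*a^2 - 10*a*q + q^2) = (-7*a + q)/(-8*a + q)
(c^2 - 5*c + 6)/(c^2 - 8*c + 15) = (c - 2)/(c - 5)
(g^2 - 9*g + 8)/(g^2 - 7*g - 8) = (g - 1)/(g + 1)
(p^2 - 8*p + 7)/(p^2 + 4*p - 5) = (p - 7)/(p + 5)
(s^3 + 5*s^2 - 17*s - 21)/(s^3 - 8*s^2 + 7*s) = (s^3 + 5*s^2 - 17*s - 21)/(s*(s^2 - 8*s + 7))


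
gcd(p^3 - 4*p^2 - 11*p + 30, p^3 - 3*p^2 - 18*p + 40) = p^2 - 7*p + 10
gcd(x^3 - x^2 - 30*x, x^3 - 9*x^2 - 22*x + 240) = x^2 - x - 30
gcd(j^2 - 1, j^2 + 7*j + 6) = j + 1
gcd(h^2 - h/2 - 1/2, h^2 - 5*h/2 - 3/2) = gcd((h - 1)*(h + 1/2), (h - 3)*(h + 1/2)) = h + 1/2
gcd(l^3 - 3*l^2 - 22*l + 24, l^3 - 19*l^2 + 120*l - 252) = l - 6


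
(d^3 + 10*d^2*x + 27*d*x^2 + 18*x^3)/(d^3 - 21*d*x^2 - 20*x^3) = (-d^2 - 9*d*x - 18*x^2)/(-d^2 + d*x + 20*x^2)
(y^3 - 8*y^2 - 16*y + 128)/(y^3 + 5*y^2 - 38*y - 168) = (y^2 - 12*y + 32)/(y^2 + y - 42)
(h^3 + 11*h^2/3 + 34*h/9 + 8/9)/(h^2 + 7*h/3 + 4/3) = (3*h^2 + 7*h + 2)/(3*(h + 1))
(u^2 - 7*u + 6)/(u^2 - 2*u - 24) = (u - 1)/(u + 4)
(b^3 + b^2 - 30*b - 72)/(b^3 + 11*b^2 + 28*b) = (b^2 - 3*b - 18)/(b*(b + 7))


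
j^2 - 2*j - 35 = (j - 7)*(j + 5)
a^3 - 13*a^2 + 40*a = a*(a - 8)*(a - 5)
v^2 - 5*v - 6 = (v - 6)*(v + 1)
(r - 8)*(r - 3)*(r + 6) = r^3 - 5*r^2 - 42*r + 144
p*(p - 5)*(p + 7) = p^3 + 2*p^2 - 35*p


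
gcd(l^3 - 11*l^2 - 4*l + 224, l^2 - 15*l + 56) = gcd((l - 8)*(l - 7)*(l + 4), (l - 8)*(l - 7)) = l^2 - 15*l + 56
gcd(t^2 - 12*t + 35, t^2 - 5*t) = t - 5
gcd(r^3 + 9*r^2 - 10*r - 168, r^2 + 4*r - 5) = 1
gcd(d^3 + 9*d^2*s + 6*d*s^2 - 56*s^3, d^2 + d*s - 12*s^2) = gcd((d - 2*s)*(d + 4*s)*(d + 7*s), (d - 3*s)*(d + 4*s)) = d + 4*s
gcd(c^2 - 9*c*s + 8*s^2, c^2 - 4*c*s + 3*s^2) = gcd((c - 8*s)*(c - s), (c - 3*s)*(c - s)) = -c + s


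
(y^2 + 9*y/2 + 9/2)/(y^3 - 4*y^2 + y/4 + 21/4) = 2*(2*y^2 + 9*y + 9)/(4*y^3 - 16*y^2 + y + 21)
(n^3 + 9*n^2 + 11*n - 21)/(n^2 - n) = n + 10 + 21/n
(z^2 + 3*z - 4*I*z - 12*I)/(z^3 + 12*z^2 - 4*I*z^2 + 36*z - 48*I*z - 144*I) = (z + 3)/(z^2 + 12*z + 36)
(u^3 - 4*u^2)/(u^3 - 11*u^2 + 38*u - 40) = u^2/(u^2 - 7*u + 10)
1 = 1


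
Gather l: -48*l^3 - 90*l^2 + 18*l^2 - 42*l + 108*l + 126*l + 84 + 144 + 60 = -48*l^3 - 72*l^2 + 192*l + 288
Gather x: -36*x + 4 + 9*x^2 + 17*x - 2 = 9*x^2 - 19*x + 2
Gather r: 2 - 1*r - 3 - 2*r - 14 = -3*r - 15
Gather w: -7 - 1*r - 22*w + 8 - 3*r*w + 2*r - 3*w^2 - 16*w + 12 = r - 3*w^2 + w*(-3*r - 38) + 13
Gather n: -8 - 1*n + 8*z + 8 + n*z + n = n*z + 8*z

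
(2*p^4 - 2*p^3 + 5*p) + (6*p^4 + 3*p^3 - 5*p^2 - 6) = 8*p^4 + p^3 - 5*p^2 + 5*p - 6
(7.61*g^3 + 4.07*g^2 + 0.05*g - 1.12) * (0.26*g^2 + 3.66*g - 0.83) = 1.9786*g^5 + 28.9108*g^4 + 8.5929*g^3 - 3.4863*g^2 - 4.1407*g + 0.9296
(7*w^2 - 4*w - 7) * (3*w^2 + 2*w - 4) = 21*w^4 + 2*w^3 - 57*w^2 + 2*w + 28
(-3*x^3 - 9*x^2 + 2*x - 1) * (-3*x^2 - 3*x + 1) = 9*x^5 + 36*x^4 + 18*x^3 - 12*x^2 + 5*x - 1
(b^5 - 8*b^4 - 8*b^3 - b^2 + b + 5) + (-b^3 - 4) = b^5 - 8*b^4 - 9*b^3 - b^2 + b + 1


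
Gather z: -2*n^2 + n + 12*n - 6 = -2*n^2 + 13*n - 6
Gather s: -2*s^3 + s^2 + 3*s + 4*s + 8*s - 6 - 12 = -2*s^3 + s^2 + 15*s - 18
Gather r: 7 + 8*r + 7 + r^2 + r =r^2 + 9*r + 14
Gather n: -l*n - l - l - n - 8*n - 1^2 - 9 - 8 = -2*l + n*(-l - 9) - 18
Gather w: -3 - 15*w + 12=9 - 15*w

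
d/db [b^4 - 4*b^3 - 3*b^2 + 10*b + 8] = 4*b^3 - 12*b^2 - 6*b + 10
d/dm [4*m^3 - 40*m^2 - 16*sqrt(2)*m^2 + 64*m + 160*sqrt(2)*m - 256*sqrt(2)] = 12*m^2 - 80*m - 32*sqrt(2)*m + 64 + 160*sqrt(2)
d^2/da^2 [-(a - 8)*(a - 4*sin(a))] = 2*(16 - 2*a)*sin(a) + 8*cos(a) - 2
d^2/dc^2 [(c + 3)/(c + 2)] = 2/(c + 2)^3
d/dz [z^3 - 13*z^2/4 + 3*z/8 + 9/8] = 3*z^2 - 13*z/2 + 3/8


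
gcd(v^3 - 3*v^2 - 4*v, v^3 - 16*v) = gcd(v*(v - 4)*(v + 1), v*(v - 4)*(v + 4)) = v^2 - 4*v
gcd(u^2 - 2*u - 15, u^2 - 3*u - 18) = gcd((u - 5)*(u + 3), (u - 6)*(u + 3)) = u + 3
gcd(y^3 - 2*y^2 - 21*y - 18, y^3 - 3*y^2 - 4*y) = y + 1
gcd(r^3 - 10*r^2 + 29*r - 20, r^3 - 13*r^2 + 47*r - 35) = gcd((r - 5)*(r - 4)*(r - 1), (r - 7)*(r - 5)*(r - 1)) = r^2 - 6*r + 5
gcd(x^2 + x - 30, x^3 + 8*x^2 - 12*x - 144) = x + 6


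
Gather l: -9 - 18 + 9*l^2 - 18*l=9*l^2 - 18*l - 27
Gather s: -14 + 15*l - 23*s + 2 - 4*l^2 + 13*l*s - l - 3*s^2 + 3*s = -4*l^2 + 14*l - 3*s^2 + s*(13*l - 20) - 12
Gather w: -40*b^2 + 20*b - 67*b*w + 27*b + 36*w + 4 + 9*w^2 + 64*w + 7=-40*b^2 + 47*b + 9*w^2 + w*(100 - 67*b) + 11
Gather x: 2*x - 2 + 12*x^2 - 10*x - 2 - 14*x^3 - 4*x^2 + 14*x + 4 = -14*x^3 + 8*x^2 + 6*x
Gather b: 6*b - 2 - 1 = 6*b - 3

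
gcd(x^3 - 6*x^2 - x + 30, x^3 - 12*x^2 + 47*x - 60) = x^2 - 8*x + 15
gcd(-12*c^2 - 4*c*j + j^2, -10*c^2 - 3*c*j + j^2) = 2*c + j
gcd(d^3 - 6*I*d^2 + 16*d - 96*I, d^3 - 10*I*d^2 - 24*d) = d^2 - 10*I*d - 24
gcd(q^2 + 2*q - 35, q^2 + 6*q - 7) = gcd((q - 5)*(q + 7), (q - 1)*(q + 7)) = q + 7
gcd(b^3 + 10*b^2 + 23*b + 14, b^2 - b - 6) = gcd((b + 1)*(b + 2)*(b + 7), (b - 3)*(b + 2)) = b + 2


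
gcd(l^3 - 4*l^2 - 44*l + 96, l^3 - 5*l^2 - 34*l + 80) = l^2 - 10*l + 16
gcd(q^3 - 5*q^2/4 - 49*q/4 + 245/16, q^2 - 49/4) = q^2 - 49/4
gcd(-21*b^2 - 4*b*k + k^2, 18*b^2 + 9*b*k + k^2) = 3*b + k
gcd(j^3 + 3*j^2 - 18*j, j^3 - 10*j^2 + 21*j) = j^2 - 3*j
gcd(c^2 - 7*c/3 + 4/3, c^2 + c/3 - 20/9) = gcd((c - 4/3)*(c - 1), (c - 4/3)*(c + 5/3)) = c - 4/3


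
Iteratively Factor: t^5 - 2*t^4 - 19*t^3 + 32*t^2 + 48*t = (t + 4)*(t^4 - 6*t^3 + 5*t^2 + 12*t) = (t - 3)*(t + 4)*(t^3 - 3*t^2 - 4*t) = t*(t - 3)*(t + 4)*(t^2 - 3*t - 4) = t*(t - 3)*(t + 1)*(t + 4)*(t - 4)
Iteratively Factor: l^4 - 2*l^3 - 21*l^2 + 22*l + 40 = (l - 2)*(l^3 - 21*l - 20) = (l - 2)*(l + 4)*(l^2 - 4*l - 5) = (l - 5)*(l - 2)*(l + 4)*(l + 1)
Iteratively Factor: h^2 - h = (h - 1)*(h)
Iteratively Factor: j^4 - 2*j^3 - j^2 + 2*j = (j - 2)*(j^3 - j) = (j - 2)*(j + 1)*(j^2 - j) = j*(j - 2)*(j + 1)*(j - 1)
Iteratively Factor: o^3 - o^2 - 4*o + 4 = (o + 2)*(o^2 - 3*o + 2) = (o - 2)*(o + 2)*(o - 1)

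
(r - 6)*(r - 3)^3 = r^4 - 15*r^3 + 81*r^2 - 189*r + 162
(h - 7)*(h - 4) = h^2 - 11*h + 28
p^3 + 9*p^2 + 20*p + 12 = (p + 1)*(p + 2)*(p + 6)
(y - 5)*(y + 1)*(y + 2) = y^3 - 2*y^2 - 13*y - 10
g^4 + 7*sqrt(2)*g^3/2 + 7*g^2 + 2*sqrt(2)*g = g*(g + sqrt(2)/2)*(g + sqrt(2))*(g + 2*sqrt(2))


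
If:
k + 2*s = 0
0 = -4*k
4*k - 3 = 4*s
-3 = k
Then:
No Solution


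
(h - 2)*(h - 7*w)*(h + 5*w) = h^3 - 2*h^2*w - 2*h^2 - 35*h*w^2 + 4*h*w + 70*w^2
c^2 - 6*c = c*(c - 6)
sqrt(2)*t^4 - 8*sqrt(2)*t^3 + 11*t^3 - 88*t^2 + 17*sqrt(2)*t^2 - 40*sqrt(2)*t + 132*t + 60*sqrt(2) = (t - 6)*(t - 2)*(t + 5*sqrt(2))*(sqrt(2)*t + 1)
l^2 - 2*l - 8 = (l - 4)*(l + 2)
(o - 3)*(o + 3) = o^2 - 9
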